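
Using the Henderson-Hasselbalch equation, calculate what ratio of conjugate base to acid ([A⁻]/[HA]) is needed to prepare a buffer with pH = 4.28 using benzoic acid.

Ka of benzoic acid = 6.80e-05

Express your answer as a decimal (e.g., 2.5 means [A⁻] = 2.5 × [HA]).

pKa = -log(6.80e-05) = 4.1675. pH = pKa + log([A⁻]/[HA]), so log([A⁻]/[HA]) = pH − pKa = 4.28 − 4.1675 = 0.1125. [A⁻]/[HA] = 10^(0.1125) = 1.30

[A⁻]/[HA] = 1.30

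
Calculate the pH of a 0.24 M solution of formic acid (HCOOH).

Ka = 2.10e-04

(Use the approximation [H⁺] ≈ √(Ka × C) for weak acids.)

[H⁺] = √(Ka × C) = √(2.10e-04 × 0.24) = 7.0993e-03. pH = -log(7.0993e-03)

pH = 2.15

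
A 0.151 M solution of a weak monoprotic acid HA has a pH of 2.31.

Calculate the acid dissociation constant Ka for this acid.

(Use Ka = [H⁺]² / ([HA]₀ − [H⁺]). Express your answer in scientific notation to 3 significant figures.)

[H⁺] = 10^(−pH) = 10^(−2.31) = 4.898e-03 M. For HA ⇌ H⁺ + A⁻, Ka = [H⁺][A⁻]/[HA] = [H⁺]² / ([HA]₀ − [H⁺]) = (4.898e-03)² / (0.151 − 4.898e-03) = 1.64e-04.

K_a = 1.64e-04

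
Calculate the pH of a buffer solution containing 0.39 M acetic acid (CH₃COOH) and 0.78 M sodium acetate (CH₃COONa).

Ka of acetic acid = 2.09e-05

pKa = -log(2.09e-05) = 4.68. pH = pKa + log([A⁻]/[HA]) = 4.68 + log(0.78/0.39)

pH = 4.98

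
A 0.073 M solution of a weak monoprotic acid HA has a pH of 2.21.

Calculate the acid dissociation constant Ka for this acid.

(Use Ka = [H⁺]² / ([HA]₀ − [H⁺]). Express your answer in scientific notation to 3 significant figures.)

[H⁺] = 10^(−pH) = 10^(−2.21) = 6.166e-03 M. For HA ⇌ H⁺ + A⁻, Ka = [H⁺][A⁻]/[HA] = [H⁺]² / ([HA]₀ − [H⁺]) = (6.166e-03)² / (0.073 − 6.166e-03) = 5.69e-04.

K_a = 5.69e-04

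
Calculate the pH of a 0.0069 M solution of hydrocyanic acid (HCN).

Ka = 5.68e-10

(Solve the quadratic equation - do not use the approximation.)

x² + Ka×x - Ka×C = 0. Using quadratic formula: [H⁺] = 1.9794e-06

pH = 5.70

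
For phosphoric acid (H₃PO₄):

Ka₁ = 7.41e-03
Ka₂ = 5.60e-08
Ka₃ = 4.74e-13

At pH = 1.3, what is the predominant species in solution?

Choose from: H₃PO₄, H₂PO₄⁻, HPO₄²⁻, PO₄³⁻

pKa₁ = 2.13, pKa₂ = 7.25, pKa₃ = 12.32. For a polyprotic acid the predominant species crosses at each pKa: below pKa_n the protonated form dominates, above it the deprotonated form does. At pH = 1.3, the predominant species is H₃PO₄.

H₃PO₄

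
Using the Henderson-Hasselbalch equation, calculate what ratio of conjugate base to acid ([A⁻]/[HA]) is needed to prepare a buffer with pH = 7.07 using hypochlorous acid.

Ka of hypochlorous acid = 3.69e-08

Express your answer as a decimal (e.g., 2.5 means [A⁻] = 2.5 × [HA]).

pKa = -log(3.69e-08) = 7.4330. pH = pKa + log([A⁻]/[HA]), so log([A⁻]/[HA]) = pH − pKa = 7.07 − 7.4330 = -0.3630. [A⁻]/[HA] = 10^(-0.3630) = 0.434

[A⁻]/[HA] = 0.434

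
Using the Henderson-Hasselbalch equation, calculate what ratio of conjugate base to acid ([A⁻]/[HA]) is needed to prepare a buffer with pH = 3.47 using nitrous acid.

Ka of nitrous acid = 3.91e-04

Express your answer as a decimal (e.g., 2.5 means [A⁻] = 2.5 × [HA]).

pKa = -log(3.91e-04) = 3.4078. pH = pKa + log([A⁻]/[HA]), so log([A⁻]/[HA]) = pH − pKa = 3.47 − 3.4078 = 0.0622. [A⁻]/[HA] = 10^(0.0622) = 1.15

[A⁻]/[HA] = 1.15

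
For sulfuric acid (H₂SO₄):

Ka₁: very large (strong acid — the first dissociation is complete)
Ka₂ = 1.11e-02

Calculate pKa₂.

pKa₂ = -log(Ka₂) = -log(1.11e-02) = 1.95.

pK_{a2} = 1.95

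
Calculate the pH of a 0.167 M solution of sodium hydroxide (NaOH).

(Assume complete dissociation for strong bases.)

[OH⁻] = 0.167 M for strong base. pOH = -log[OH⁻] = 0.78, pH = 14 - pOH

pH = 13.22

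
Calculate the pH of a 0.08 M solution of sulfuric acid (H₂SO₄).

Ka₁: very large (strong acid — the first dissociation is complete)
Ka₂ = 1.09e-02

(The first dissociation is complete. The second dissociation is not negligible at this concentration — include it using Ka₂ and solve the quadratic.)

First dissociation is complete: [H⁺]₀ = [HSO₄⁻]₀ = C = 0.08 M. Second dissociation HSO₄⁻ ⇌ H⁺ + SO₄²⁻: let x = [SO₄²⁻]. Ka₂ = (C + x)·x / (C − x) = 1.09e-02 → x² + (C + Ka₂)·x − Ka₂·C = 0 → x² + 0.09090·x − 8.720e-04 = 0. x = (−0.09090 + √(0.09090² + 4 × 8.720e-04)) / 2 = 8.7506e-03 M. [H⁺] = C + x = 0.08 + 8.7506e-03 = 8.8751e-02 M. pH = -log(8.8751e-02) = 1.05.

pH = 1.05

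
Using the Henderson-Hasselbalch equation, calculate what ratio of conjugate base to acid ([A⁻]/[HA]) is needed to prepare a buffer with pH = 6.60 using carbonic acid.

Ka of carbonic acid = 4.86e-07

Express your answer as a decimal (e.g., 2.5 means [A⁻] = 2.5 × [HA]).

pKa = -log(4.86e-07) = 6.3134. pH = pKa + log([A⁻]/[HA]), so log([A⁻]/[HA]) = pH − pKa = 6.60 − 6.3134 = 0.2866. [A⁻]/[HA] = 10^(0.2866) = 1.93

[A⁻]/[HA] = 1.93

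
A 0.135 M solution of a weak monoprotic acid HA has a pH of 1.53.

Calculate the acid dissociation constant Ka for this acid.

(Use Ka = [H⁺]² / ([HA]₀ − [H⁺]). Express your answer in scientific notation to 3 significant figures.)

[H⁺] = 10^(−pH) = 10^(−1.53) = 2.951e-02 M. For HA ⇌ H⁺ + A⁻, Ka = [H⁺][A⁻]/[HA] = [H⁺]² / ([HA]₀ − [H⁺]) = (2.951e-02)² / (0.135 − 2.951e-02) = 8.26e-03.

K_a = 8.26e-03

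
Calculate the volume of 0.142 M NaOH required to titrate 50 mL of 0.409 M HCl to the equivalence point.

At equivalence: moles acid = moles base. moles HCl = 0.409 × 50/1000 = 0.02045 mol. V_base = moles / 0.142 × 1000 = 144.0 mL.

V_{base} = 144.0 mL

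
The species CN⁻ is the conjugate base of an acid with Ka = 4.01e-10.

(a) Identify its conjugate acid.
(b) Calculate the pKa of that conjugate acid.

(a) The conjugate acid is formed by adding one H⁺ to CN⁻, giving HCN. (b) pKa = -log(Ka) = -log(4.01e-10) = 9.40.

Conjugate acid: HCN; pK_a = 9.40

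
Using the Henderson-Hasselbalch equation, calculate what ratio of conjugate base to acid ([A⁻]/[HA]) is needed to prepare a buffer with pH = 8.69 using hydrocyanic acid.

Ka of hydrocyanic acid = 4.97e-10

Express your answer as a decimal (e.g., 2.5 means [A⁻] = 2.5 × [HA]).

pKa = -log(4.97e-10) = 9.3036. pH = pKa + log([A⁻]/[HA]), so log([A⁻]/[HA]) = pH − pKa = 8.69 − 9.3036 = -0.6136. [A⁻]/[HA] = 10^(-0.6136) = 0.243

[A⁻]/[HA] = 0.243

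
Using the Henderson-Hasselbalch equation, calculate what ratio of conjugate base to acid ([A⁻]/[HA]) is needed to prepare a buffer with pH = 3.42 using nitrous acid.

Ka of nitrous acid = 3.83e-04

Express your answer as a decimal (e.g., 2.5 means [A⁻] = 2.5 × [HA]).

pKa = -log(3.83e-04) = 3.4168. pH = pKa + log([A⁻]/[HA]), so log([A⁻]/[HA]) = pH − pKa = 3.42 − 3.4168 = 0.0032. [A⁻]/[HA] = 10^(0.0032) = 1.01

[A⁻]/[HA] = 1.01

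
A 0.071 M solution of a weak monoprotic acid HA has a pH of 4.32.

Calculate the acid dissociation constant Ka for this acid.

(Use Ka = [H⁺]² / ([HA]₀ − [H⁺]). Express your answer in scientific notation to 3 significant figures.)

[H⁺] = 10^(−pH) = 10^(−4.32) = 4.786e-05 M. For HA ⇌ H⁺ + A⁻, Ka = [H⁺][A⁻]/[HA] = [H⁺]² / ([HA]₀ − [H⁺]) = (4.786e-05)² / (0.071 − 4.786e-05) = 3.23e-08.

K_a = 3.23e-08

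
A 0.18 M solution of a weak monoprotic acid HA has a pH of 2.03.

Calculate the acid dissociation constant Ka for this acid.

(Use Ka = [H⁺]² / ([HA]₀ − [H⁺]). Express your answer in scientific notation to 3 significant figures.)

[H⁺] = 10^(−pH) = 10^(−2.03) = 9.333e-03 M. For HA ⇌ H⁺ + A⁻, Ka = [H⁺][A⁻]/[HA] = [H⁺]² / ([HA]₀ − [H⁺]) = (9.333e-03)² / (0.18 − 9.333e-03) = 5.10e-04.

K_a = 5.10e-04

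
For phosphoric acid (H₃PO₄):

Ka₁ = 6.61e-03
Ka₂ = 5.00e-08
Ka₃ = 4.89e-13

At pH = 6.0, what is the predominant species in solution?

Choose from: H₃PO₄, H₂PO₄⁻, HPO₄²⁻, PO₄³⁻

pKa₁ = 2.18, pKa₂ = 7.30, pKa₃ = 12.31. For a polyprotic acid the predominant species crosses at each pKa: below pKa_n the protonated form dominates, above it the deprotonated form does. At pH = 6.0, the predominant species is H₂PO₄⁻.

H₂PO₄⁻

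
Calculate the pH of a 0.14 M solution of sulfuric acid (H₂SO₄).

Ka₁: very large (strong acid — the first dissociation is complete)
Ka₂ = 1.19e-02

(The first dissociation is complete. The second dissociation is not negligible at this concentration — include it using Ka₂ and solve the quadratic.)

First dissociation is complete: [H⁺]₀ = [HSO₄⁻]₀ = C = 0.14 M. Second dissociation HSO₄⁻ ⇌ H⁺ + SO₄²⁻: let x = [SO₄²⁻]. Ka₂ = (C + x)·x / (C − x) = 1.19e-02 → x² + (C + Ka₂)·x − Ka₂·C = 0 → x² + 0.15190·x − 1.666e-03 = 0. x = (−0.15190 + √(0.15190² + 4 × 1.666e-03)) / 2 = 1.0273e-02 M. [H⁺] = C + x = 0.14 + 1.0273e-02 = 1.5027e-01 M. pH = -log(1.5027e-01) = 0.82.

pH = 0.82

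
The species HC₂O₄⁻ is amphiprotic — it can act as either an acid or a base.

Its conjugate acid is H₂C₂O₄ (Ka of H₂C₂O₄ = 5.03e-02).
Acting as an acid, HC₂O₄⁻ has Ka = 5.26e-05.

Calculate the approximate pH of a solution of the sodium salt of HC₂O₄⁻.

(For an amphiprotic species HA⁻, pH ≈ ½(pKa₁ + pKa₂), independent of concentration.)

pKa₁ = -log(5.03e-02) = 1.30; pKa₂ = -log(5.26e-05) = 4.28. For an amphiprotic species, pH ≈ ½(pKa₁ + pKa₂) = ½(1.30 + 4.28) = 2.79.

pH = 2.79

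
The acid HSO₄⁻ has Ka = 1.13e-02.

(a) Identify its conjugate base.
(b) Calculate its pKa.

(a) The conjugate base is formed by removing one H⁺ from HSO₄⁻, giving SO₄²⁻. (b) pKa = -log(Ka) = -log(1.13e-02) = 1.95.

Conjugate base: SO₄²⁻; pK_a = 1.95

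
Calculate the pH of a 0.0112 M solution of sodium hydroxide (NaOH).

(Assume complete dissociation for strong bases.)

[OH⁻] = 0.0112 M for strong base. pOH = -log[OH⁻] = 1.95, pH = 14 - pOH

pH = 12.05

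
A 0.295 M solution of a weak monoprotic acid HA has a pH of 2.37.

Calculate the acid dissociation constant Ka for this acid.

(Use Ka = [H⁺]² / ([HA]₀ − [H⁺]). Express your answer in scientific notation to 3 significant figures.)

[H⁺] = 10^(−pH) = 10^(−2.37) = 4.266e-03 M. For HA ⇌ H⁺ + A⁻, Ka = [H⁺][A⁻]/[HA] = [H⁺]² / ([HA]₀ − [H⁺]) = (4.266e-03)² / (0.295 − 4.266e-03) = 6.26e-05.

K_a = 6.26e-05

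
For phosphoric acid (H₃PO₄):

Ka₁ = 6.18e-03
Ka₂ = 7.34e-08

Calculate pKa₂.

pKa₂ = -log(Ka₂) = -log(7.34e-08) = 7.13.

pK_{a2} = 7.13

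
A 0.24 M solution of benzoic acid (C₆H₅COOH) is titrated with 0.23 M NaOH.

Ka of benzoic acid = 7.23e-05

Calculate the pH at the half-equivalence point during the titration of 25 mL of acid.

At half-equivalence [HA] = [A⁻], so Henderson-Hasselbalch gives pH = pKa = -log(7.23e-05) = 4.14.

pH = pKa = 4.14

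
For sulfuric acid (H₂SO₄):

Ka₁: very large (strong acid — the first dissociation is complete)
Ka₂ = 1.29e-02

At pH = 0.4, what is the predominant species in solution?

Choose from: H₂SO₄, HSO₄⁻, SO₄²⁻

The first dissociation is complete, so H₂SO₄ itself is never the predominant species in water; pKa₂ = -log(1.29e-02) = 1.89. For a polyprotic acid the predominant species crosses at each pKa: below pKa_n the protonated form dominates, above it the deprotonated form does. At pH = 0.4, the predominant species is HSO₄⁻.

HSO₄⁻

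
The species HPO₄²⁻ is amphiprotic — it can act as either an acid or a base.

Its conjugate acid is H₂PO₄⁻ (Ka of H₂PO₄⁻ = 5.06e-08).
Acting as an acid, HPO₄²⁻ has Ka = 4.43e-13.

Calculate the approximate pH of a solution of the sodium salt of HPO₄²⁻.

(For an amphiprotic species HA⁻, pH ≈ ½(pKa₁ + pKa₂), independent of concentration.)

pKa₁ = -log(5.06e-08) = 7.30; pKa₂ = -log(4.43e-13) = 12.35. For an amphiprotic species, pH ≈ ½(pKa₁ + pKa₂) = ½(7.30 + 12.35) = 9.82.

pH = 9.82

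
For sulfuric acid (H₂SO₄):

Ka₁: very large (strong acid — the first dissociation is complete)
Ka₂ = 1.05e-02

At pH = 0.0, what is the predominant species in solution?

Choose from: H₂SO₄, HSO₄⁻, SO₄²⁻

The first dissociation is complete, so H₂SO₄ itself is never the predominant species in water; pKa₂ = -log(1.05e-02) = 1.98. For a polyprotic acid the predominant species crosses at each pKa: below pKa_n the protonated form dominates, above it the deprotonated form does. At pH = 0.0, the predominant species is HSO₄⁻.

HSO₄⁻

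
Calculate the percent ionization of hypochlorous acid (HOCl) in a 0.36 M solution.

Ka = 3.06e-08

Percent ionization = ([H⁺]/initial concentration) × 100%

Using Ka equilibrium: x² + Ka×x - Ka×C = 0. Solving: [H⁺] = 1.0494e-04. Percent = (1.0494e-04/0.36) × 100

Percent ionization = 0.0292%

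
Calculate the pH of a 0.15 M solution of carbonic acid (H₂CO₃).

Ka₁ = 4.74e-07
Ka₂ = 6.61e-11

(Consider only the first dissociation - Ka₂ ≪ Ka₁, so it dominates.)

First dissociation dominates. From Ka₁ = [H⁺][HA⁻]/[H₂A], x² + Ka₁·x − Ka₁·C = 0 with C = 0.15 M and Ka₁ = 4.74e-07. Solving: [H⁺] = (−Ka₁ + √(Ka₁² + 4·Ka₁·C)) / 2 = 2.6641e-04 M. pH = -log(2.6641e-04) = 3.57.

pH = 3.57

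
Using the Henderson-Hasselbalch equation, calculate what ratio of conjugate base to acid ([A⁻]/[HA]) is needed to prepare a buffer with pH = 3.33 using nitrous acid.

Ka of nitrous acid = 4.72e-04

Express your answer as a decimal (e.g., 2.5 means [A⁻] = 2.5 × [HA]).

pKa = -log(4.72e-04) = 3.3261. pH = pKa + log([A⁻]/[HA]), so log([A⁻]/[HA]) = pH − pKa = 3.33 − 3.3261 = 0.0039. [A⁻]/[HA] = 10^(0.0039) = 1.01

[A⁻]/[HA] = 1.01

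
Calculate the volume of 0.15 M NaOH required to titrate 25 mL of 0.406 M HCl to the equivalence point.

At equivalence: moles acid = moles base. moles HCl = 0.406 × 25/1000 = 0.01015 mol. V_base = moles / 0.15 × 1000 = 67.7 mL.

V_{base} = 67.7 mL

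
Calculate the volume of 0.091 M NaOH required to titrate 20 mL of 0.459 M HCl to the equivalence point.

At equivalence: moles acid = moles base. moles HCl = 0.459 × 20/1000 = 0.00918 mol. V_base = moles / 0.091 × 1000 = 100.9 mL.

V_{base} = 100.9 mL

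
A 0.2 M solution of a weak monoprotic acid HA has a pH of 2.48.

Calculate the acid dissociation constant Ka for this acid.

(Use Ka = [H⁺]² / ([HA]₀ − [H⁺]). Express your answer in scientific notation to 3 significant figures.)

[H⁺] = 10^(−pH) = 10^(−2.48) = 3.311e-03 M. For HA ⇌ H⁺ + A⁻, Ka = [H⁺][A⁻]/[HA] = [H⁺]² / ([HA]₀ − [H⁺]) = (3.311e-03)² / (0.2 − 3.311e-03) = 5.57e-05.

K_a = 5.57e-05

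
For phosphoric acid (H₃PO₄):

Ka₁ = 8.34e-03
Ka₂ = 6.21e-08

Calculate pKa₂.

pKa₂ = -log(Ka₂) = -log(6.21e-08) = 7.21.

pK_{a2} = 7.21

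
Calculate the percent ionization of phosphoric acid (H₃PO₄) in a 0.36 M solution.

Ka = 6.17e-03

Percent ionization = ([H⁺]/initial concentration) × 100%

Using Ka equilibrium: x² + Ka×x - Ka×C = 0. Solving: [H⁺] = 4.4145e-02. Percent = (4.4145e-02/0.36) × 100

Percent ionization = 12.3%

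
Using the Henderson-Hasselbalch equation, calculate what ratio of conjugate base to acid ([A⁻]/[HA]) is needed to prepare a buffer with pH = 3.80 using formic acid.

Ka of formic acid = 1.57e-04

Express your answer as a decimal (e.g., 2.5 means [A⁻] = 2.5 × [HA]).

pKa = -log(1.57e-04) = 3.8041. pH = pKa + log([A⁻]/[HA]), so log([A⁻]/[HA]) = pH − pKa = 3.80 − 3.8041 = -0.0041. [A⁻]/[HA] = 10^(-0.0041) = 0.991

[A⁻]/[HA] = 0.991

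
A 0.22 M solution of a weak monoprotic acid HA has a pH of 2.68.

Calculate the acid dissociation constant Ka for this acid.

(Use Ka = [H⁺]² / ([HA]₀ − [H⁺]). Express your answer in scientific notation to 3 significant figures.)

[H⁺] = 10^(−pH) = 10^(−2.68) = 2.089e-03 M. For HA ⇌ H⁺ + A⁻, Ka = [H⁺][A⁻]/[HA] = [H⁺]² / ([HA]₀ − [H⁺]) = (2.089e-03)² / (0.22 − 2.089e-03) = 2.00e-05.

K_a = 2.00e-05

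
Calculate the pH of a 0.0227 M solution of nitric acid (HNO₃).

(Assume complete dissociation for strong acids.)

[H⁺] = 0.0227 M for strong acid. pH = -log[H⁺] = -log(0.0227)

pH = 1.64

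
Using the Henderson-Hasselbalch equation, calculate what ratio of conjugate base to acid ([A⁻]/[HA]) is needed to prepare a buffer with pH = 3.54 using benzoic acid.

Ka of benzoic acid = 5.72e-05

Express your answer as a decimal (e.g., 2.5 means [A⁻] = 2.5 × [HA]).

pKa = -log(5.72e-05) = 4.2426. pH = pKa + log([A⁻]/[HA]), so log([A⁻]/[HA]) = pH − pKa = 3.54 − 4.2426 = -0.7026. [A⁻]/[HA] = 10^(-0.7026) = 0.198

[A⁻]/[HA] = 0.198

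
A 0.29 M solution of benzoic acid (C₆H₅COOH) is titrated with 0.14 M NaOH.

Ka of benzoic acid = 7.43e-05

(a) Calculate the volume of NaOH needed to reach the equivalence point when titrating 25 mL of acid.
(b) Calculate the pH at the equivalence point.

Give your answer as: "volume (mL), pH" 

moles acid = 0.29 × 25/1000 = 0.00725 mol; V_base = moles/0.14 × 1000 = 51.8 mL. At equivalence only the conjugate base is present: [A⁻] = 0.00725/0.077 = 9.4419e-02 M. Kb = Kw/Ka = 1.35e-10; [OH⁻] = √(Kb × [A⁻]) = 3.5648e-06; pOH = 5.45; pH = 14 - pOH = 8.55.

V = 51.8 mL, pH = 8.55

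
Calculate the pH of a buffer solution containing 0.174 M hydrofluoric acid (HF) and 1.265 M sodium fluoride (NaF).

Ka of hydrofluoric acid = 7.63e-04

pKa = -log(7.63e-04) = 3.12. pH = pKa + log([A⁻]/[HA]) = 3.12 + log(1.265/0.174)

pH = 3.98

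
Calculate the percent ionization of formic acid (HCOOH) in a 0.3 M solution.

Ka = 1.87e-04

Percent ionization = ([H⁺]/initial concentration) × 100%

Using Ka equilibrium: x² + Ka×x - Ka×C = 0. Solving: [H⁺] = 7.3971e-03. Percent = (7.3971e-03/0.3) × 100

Percent ionization = 2.47%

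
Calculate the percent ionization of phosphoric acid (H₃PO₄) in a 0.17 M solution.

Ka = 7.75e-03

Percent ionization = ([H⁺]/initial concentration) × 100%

Using Ka equilibrium: x² + Ka×x - Ka×C = 0. Solving: [H⁺] = 3.2629e-02. Percent = (3.2629e-02/0.17) × 100

Percent ionization = 19.2%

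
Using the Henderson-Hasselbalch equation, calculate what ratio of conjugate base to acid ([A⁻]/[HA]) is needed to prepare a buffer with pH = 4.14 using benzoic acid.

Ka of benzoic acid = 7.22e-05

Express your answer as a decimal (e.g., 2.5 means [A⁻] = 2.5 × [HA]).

pKa = -log(7.22e-05) = 4.1415. pH = pKa + log([A⁻]/[HA]), so log([A⁻]/[HA]) = pH − pKa = 4.14 − 4.1415 = -0.0015. [A⁻]/[HA] = 10^(-0.0015) = 0.997

[A⁻]/[HA] = 0.997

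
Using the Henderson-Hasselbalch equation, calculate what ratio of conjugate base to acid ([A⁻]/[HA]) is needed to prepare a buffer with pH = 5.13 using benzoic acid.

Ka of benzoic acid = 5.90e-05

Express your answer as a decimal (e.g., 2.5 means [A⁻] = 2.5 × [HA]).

pKa = -log(5.90e-05) = 4.2291. pH = pKa + log([A⁻]/[HA]), so log([A⁻]/[HA]) = pH − pKa = 5.13 − 4.2291 = 0.9009. [A⁻]/[HA] = 10^(0.9009) = 7.96

[A⁻]/[HA] = 7.96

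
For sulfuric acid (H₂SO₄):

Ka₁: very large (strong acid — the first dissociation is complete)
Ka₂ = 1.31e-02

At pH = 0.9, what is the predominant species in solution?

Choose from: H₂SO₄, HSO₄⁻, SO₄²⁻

The first dissociation is complete, so H₂SO₄ itself is never the predominant species in water; pKa₂ = -log(1.31e-02) = 1.88. For a polyprotic acid the predominant species crosses at each pKa: below pKa_n the protonated form dominates, above it the deprotonated form does. At pH = 0.9, the predominant species is HSO₄⁻.

HSO₄⁻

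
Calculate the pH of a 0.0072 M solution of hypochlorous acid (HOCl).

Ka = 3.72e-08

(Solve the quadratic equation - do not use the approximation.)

x² + Ka×x - Ka×C = 0. Using quadratic formula: [H⁺] = 1.6347e-05

pH = 4.79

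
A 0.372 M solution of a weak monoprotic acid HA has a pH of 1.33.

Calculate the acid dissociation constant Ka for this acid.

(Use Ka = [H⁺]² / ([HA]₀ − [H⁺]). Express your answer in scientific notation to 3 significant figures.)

[H⁺] = 10^(−pH) = 10^(−1.33) = 4.677e-02 M. For HA ⇌ H⁺ + A⁻, Ka = [H⁺][A⁻]/[HA] = [H⁺]² / ([HA]₀ − [H⁺]) = (4.677e-02)² / (0.372 − 4.677e-02) = 6.73e-03.

K_a = 6.73e-03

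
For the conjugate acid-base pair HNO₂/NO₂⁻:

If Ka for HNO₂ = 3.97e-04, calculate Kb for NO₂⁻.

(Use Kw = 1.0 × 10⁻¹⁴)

For a conjugate pair Ka × Kb = Kw, so Kb = Kw/Ka = 1.0 × 10⁻¹⁴ / 3.97e-04 = 2.52e-11.

K_b = 2.52e-11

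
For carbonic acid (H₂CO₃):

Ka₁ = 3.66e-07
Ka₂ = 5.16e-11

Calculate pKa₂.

pKa₂ = -log(Ka₂) = -log(5.16e-11) = 10.29.

pK_{a2} = 10.29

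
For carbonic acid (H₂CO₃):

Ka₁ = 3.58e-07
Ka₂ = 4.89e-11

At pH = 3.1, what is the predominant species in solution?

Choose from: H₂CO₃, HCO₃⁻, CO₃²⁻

pKa₁ = 6.45, pKa₂ = 10.31. For a polyprotic acid the predominant species crosses at each pKa: below pKa_n the protonated form dominates, above it the deprotonated form does. At pH = 3.1, the predominant species is H₂CO₃.

H₂CO₃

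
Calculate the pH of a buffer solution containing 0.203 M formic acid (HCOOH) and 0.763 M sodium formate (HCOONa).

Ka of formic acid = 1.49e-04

pKa = -log(1.49e-04) = 3.83. pH = pKa + log([A⁻]/[HA]) = 3.83 + log(0.763/0.203)

pH = 4.40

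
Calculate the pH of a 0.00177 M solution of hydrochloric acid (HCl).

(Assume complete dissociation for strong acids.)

[H⁺] = 0.00177 M for strong acid. pH = -log[H⁺] = -log(0.00177)

pH = 2.75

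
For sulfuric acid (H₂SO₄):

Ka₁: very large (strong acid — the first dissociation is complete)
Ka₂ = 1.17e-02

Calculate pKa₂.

pKa₂ = -log(Ka₂) = -log(1.17e-02) = 1.93.

pK_{a2} = 1.93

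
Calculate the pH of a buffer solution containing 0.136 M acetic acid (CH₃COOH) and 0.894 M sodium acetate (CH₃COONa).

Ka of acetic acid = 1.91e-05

pKa = -log(1.91e-05) = 4.72. pH = pKa + log([A⁻]/[HA]) = 4.72 + log(0.894/0.136)

pH = 5.54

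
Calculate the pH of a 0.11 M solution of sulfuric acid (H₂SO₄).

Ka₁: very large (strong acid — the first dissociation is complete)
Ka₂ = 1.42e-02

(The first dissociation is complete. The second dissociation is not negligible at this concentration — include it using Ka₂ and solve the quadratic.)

First dissociation is complete: [H⁺]₀ = [HSO₄⁻]₀ = C = 0.11 M. Second dissociation HSO₄⁻ ⇌ H⁺ + SO₄²⁻: let x = [SO₄²⁻]. Ka₂ = (C + x)·x / (C − x) = 1.42e-02 → x² + (C + Ka₂)·x − Ka₂·C = 0 → x² + 0.12420·x − 1.562e-03 = 0. x = (−0.12420 + √(0.12420² + 4 × 1.562e-03)) / 2 = 1.1510e-02 M. [H⁺] = C + x = 0.11 + 1.1510e-02 = 1.2151e-01 M. pH = -log(1.2151e-01) = 0.92.

pH = 0.92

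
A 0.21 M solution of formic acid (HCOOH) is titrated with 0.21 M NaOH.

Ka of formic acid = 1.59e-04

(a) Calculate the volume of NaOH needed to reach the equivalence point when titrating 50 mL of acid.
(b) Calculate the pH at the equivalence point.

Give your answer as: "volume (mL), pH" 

moles acid = 0.21 × 50/1000 = 0.0105 mol; V_base = moles/0.21 × 1000 = 50.0 mL. At equivalence only the conjugate base is present: [A⁻] = 0.0105/0.100 = 1.0500e-01 M. Kb = Kw/Ka = 6.29e-11; [OH⁻] = √(Kb × [A⁻]) = 2.5698e-06; pOH = 5.59; pH = 14 - pOH = 8.41.

V = 50.0 mL, pH = 8.41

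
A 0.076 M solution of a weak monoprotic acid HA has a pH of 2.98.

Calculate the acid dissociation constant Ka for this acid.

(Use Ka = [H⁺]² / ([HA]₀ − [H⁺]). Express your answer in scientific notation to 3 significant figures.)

[H⁺] = 10^(−pH) = 10^(−2.98) = 1.047e-03 M. For HA ⇌ H⁺ + A⁻, Ka = [H⁺][A⁻]/[HA] = [H⁺]² / ([HA]₀ − [H⁺]) = (1.047e-03)² / (0.076 − 1.047e-03) = 1.46e-05.

K_a = 1.46e-05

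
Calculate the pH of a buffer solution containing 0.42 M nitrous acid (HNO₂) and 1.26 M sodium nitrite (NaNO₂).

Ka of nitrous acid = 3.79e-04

pKa = -log(3.79e-04) = 3.42. pH = pKa + log([A⁻]/[HA]) = 3.42 + log(1.26/0.42)

pH = 3.90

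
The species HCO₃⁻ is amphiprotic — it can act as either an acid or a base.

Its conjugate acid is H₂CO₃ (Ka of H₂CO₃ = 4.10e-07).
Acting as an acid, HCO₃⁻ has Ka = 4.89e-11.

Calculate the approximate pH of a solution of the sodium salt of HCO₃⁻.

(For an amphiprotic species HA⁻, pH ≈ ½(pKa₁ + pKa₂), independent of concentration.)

pKa₁ = -log(4.10e-07) = 6.39; pKa₂ = -log(4.89e-11) = 10.31. For an amphiprotic species, pH ≈ ½(pKa₁ + pKa₂) = ½(6.39 + 10.31) = 8.35.

pH = 8.35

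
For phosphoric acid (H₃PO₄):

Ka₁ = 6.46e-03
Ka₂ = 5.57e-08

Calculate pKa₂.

pKa₂ = -log(Ka₂) = -log(5.57e-08) = 7.25.

pK_{a2} = 7.25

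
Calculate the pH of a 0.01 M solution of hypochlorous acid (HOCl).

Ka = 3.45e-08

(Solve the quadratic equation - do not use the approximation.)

x² + Ka×x - Ka×C = 0. Using quadratic formula: [H⁺] = 1.8557e-05

pH = 4.73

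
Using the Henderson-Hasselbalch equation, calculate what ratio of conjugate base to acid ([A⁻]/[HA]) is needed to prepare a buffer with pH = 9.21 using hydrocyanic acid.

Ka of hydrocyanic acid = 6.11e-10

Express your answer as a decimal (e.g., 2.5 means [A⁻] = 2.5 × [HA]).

pKa = -log(6.11e-10) = 9.2140. pH = pKa + log([A⁻]/[HA]), so log([A⁻]/[HA]) = pH − pKa = 9.21 − 9.2140 = -0.0040. [A⁻]/[HA] = 10^(-0.0040) = 0.991

[A⁻]/[HA] = 0.991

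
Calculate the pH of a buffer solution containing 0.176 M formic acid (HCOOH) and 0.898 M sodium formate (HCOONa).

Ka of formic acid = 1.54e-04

pKa = -log(1.54e-04) = 3.81. pH = pKa + log([A⁻]/[HA]) = 3.81 + log(0.898/0.176)

pH = 4.52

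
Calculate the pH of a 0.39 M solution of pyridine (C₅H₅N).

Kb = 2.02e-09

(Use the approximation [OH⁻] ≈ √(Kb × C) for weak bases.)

[OH⁻] = √(Kb × C) = √(2.02e-09 × 0.39) = 2.8068e-05. pOH = 4.55, pH = 14 - pOH

pH = 9.45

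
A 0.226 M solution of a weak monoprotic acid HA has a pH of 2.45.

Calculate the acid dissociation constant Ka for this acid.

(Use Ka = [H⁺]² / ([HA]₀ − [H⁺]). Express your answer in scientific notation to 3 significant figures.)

[H⁺] = 10^(−pH) = 10^(−2.45) = 3.548e-03 M. For HA ⇌ H⁺ + A⁻, Ka = [H⁺][A⁻]/[HA] = [H⁺]² / ([HA]₀ − [H⁺]) = (3.548e-03)² / (0.226 − 3.548e-03) = 5.66e-05.

K_a = 5.66e-05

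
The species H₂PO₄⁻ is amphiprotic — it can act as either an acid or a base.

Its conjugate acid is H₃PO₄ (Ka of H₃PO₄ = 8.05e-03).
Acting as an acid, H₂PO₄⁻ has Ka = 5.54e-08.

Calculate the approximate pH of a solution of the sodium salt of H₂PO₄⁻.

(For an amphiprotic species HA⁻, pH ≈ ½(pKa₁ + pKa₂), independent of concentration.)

pKa₁ = -log(8.05e-03) = 2.09; pKa₂ = -log(5.54e-08) = 7.26. For an amphiprotic species, pH ≈ ½(pKa₁ + pKa₂) = ½(2.09 + 7.26) = 4.68.

pH = 4.68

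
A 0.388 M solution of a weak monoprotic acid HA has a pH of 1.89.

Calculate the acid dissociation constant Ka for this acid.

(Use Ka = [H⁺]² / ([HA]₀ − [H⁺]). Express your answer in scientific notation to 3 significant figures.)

[H⁺] = 10^(−pH) = 10^(−1.89) = 1.288e-02 M. For HA ⇌ H⁺ + A⁻, Ka = [H⁺][A⁻]/[HA] = [H⁺]² / ([HA]₀ − [H⁺]) = (1.288e-02)² / (0.388 − 1.288e-02) = 4.42e-04.

K_a = 4.42e-04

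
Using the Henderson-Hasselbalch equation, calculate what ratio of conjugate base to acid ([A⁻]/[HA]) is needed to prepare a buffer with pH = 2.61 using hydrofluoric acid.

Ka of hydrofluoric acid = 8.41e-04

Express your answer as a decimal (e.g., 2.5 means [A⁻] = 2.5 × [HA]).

pKa = -log(8.41e-04) = 3.0752. pH = pKa + log([A⁻]/[HA]), so log([A⁻]/[HA]) = pH − pKa = 2.61 − 3.0752 = -0.4652. [A⁻]/[HA] = 10^(-0.4652) = 0.343

[A⁻]/[HA] = 0.343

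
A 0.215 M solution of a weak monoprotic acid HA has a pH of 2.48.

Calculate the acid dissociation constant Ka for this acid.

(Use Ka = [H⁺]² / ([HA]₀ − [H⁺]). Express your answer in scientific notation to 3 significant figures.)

[H⁺] = 10^(−pH) = 10^(−2.48) = 3.311e-03 M. For HA ⇌ H⁺ + A⁻, Ka = [H⁺][A⁻]/[HA] = [H⁺]² / ([HA]₀ − [H⁺]) = (3.311e-03)² / (0.215 − 3.311e-03) = 5.18e-05.

K_a = 5.18e-05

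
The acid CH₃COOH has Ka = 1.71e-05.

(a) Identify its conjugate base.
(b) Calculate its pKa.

(a) The conjugate base is formed by removing one H⁺ from CH₃COOH, giving CH₃COO⁻. (b) pKa = -log(Ka) = -log(1.71e-05) = 4.77.

Conjugate base: CH₃COO⁻; pK_a = 4.77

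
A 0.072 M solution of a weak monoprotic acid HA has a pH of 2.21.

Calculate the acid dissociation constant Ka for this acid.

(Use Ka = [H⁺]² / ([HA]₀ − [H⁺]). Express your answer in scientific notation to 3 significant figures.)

[H⁺] = 10^(−pH) = 10^(−2.21) = 6.166e-03 M. For HA ⇌ H⁺ + A⁻, Ka = [H⁺][A⁻]/[HA] = [H⁺]² / ([HA]₀ − [H⁺]) = (6.166e-03)² / (0.072 − 6.166e-03) = 5.77e-04.

K_a = 5.77e-04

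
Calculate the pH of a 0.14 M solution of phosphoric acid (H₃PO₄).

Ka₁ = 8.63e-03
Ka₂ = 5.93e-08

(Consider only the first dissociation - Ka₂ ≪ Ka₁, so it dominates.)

First dissociation dominates. From Ka₁ = [H⁺][HA⁻]/[H₂A], x² + Ka₁·x − Ka₁·C = 0 with C = 0.14 M and Ka₁ = 8.63e-03. Solving: [H⁺] = (−Ka₁ + √(Ka₁² + 4·Ka₁·C)) / 2 = 3.0711e-02 M. pH = -log(3.0711e-02) = 1.51.

pH = 1.51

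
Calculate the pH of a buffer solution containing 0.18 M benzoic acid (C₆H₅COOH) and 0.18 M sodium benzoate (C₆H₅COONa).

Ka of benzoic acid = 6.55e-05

pKa = -log(6.55e-05) = 4.18. pH = pKa + log([A⁻]/[HA]) = 4.18 + log(0.18/0.18)

pH = 4.18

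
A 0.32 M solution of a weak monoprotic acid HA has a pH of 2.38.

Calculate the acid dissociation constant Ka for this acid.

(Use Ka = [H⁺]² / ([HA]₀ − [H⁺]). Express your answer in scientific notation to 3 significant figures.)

[H⁺] = 10^(−pH) = 10^(−2.38) = 4.169e-03 M. For HA ⇌ H⁺ + A⁻, Ka = [H⁺][A⁻]/[HA] = [H⁺]² / ([HA]₀ − [H⁺]) = (4.169e-03)² / (0.32 − 4.169e-03) = 5.50e-05.

K_a = 5.50e-05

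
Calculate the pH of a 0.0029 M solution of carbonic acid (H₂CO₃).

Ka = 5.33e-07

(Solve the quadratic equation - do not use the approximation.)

x² + Ka×x - Ka×C = 0. Using quadratic formula: [H⁺] = 3.9050e-05

pH = 4.41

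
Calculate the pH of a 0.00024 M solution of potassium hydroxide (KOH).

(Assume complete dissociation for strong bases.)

[OH⁻] = 0.00024 M for strong base. pOH = -log[OH⁻] = 3.62, pH = 14 - pOH

pH = 10.38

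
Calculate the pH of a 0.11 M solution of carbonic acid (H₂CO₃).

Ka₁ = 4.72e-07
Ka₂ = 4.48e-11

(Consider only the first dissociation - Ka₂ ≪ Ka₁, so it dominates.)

First dissociation dominates. From Ka₁ = [H⁺][HA⁻]/[H₂A], x² + Ka₁·x − Ka₁·C = 0 with C = 0.11 M and Ka₁ = 4.72e-07. Solving: [H⁺] = (−Ka₁ + √(Ka₁² + 4·Ka₁·C)) / 2 = 2.2762e-04 M. pH = -log(2.2762e-04) = 3.64.

pH = 3.64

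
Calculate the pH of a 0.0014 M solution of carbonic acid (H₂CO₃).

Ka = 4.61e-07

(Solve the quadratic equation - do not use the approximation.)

x² + Ka×x - Ka×C = 0. Using quadratic formula: [H⁺] = 2.5175e-05

pH = 4.60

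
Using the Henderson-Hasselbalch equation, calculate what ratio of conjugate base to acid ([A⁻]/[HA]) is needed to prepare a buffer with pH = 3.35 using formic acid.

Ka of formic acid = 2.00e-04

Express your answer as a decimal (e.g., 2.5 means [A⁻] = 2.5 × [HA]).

pKa = -log(2.00e-04) = 3.6990. pH = pKa + log([A⁻]/[HA]), so log([A⁻]/[HA]) = pH − pKa = 3.35 − 3.6990 = -0.3490. [A⁻]/[HA] = 10^(-0.3490) = 0.448

[A⁻]/[HA] = 0.448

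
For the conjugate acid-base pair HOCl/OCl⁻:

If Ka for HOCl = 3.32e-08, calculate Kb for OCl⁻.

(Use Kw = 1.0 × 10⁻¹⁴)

For a conjugate pair Ka × Kb = Kw, so Kb = Kw/Ka = 1.0 × 10⁻¹⁴ / 3.32e-08 = 3.01e-07.

K_b = 3.01e-07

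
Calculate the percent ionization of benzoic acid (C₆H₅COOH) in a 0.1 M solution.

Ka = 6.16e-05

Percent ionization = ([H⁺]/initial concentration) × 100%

Using Ka equilibrium: x² + Ka×x - Ka×C = 0. Solving: [H⁺] = 2.4513e-03. Percent = (2.4513e-03/0.1) × 100

Percent ionization = 2.45%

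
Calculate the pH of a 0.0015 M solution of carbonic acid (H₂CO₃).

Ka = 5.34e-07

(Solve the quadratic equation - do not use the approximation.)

x² + Ka×x - Ka×C = 0. Using quadratic formula: [H⁺] = 2.8036e-05

pH = 4.55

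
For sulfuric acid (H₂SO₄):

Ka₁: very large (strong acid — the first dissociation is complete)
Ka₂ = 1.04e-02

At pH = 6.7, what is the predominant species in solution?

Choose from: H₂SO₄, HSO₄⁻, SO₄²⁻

The first dissociation is complete, so H₂SO₄ itself is never the predominant species in water; pKa₂ = -log(1.04e-02) = 1.98. For a polyprotic acid the predominant species crosses at each pKa: below pKa_n the protonated form dominates, above it the deprotonated form does. At pH = 6.7, the predominant species is SO₄²⁻.

SO₄²⁻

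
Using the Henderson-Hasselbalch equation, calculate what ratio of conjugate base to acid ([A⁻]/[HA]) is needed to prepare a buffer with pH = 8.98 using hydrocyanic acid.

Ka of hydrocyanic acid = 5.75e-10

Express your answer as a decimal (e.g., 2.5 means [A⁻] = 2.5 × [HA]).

pKa = -log(5.75e-10) = 9.2403. pH = pKa + log([A⁻]/[HA]), so log([A⁻]/[HA]) = pH − pKa = 8.98 − 9.2403 = -0.2603. [A⁻]/[HA] = 10^(-0.2603) = 0.549

[A⁻]/[HA] = 0.549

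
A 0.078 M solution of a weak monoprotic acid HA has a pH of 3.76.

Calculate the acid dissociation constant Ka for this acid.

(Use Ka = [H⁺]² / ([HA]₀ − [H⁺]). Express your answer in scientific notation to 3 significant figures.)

[H⁺] = 10^(−pH) = 10^(−3.76) = 1.738e-04 M. For HA ⇌ H⁺ + A⁻, Ka = [H⁺][A⁻]/[HA] = [H⁺]² / ([HA]₀ − [H⁺]) = (1.738e-04)² / (0.078 − 1.738e-04) = 3.88e-07.

K_a = 3.88e-07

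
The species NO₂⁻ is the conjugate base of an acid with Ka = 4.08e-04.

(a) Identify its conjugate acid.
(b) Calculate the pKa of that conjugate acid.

(a) The conjugate acid is formed by adding one H⁺ to NO₂⁻, giving HNO₂. (b) pKa = -log(Ka) = -log(4.08e-04) = 3.39.

Conjugate acid: HNO₂; pK_a = 3.39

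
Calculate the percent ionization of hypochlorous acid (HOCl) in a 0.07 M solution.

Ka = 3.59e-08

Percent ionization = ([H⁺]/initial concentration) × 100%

Using Ka equilibrium: x² + Ka×x - Ka×C = 0. Solving: [H⁺] = 5.0112e-05. Percent = (5.0112e-05/0.07) × 100

Percent ionization = 0.0716%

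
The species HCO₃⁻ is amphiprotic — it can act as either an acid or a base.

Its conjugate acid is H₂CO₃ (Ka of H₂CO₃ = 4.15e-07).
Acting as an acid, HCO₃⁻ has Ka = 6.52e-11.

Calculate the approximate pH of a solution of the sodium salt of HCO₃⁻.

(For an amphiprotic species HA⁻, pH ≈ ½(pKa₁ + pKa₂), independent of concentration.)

pKa₁ = -log(4.15e-07) = 6.38; pKa₂ = -log(6.52e-11) = 10.19. For an amphiprotic species, pH ≈ ½(pKa₁ + pKa₂) = ½(6.38 + 10.19) = 8.28.

pH = 8.28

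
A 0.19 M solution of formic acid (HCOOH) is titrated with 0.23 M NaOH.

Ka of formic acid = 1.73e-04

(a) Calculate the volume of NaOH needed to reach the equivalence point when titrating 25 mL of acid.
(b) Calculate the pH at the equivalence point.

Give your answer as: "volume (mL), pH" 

moles acid = 0.19 × 25/1000 = 0.00475 mol; V_base = moles/0.23 × 1000 = 20.7 mL. At equivalence only the conjugate base is present: [A⁻] = 0.00475/0.046 = 1.0405e-01 M. Kb = Kw/Ka = 5.78e-11; [OH⁻] = √(Kb × [A⁻]) = 2.4524e-06; pOH = 5.61; pH = 14 - pOH = 8.39.

V = 20.7 mL, pH = 8.39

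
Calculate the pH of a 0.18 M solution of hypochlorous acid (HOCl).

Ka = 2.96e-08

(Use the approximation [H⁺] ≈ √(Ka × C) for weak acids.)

[H⁺] = √(Ka × C) = √(2.96e-08 × 0.18) = 7.2993e-05. pH = -log(7.2993e-05)

pH = 4.14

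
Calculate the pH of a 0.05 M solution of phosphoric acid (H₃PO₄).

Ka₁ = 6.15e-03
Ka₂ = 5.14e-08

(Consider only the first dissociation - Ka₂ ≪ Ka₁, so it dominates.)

First dissociation dominates. From Ka₁ = [H⁺][HA⁻]/[H₂A], x² + Ka₁·x − Ka₁·C = 0 with C = 0.05 M and Ka₁ = 6.15e-03. Solving: [H⁺] = (−Ka₁ + √(Ka₁² + 4·Ka₁·C)) / 2 = 1.4728e-02 M. pH = -log(1.4728e-02) = 1.83.

pH = 1.83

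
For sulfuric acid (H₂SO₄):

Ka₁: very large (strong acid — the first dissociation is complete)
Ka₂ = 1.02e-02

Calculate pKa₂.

pKa₂ = -log(Ka₂) = -log(1.02e-02) = 1.99.

pK_{a2} = 1.99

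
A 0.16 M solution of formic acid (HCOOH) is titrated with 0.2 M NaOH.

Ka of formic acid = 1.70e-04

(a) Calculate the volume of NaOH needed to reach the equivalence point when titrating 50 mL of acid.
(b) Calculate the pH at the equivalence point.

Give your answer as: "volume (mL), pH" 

moles acid = 0.16 × 50/1000 = 0.008 mol; V_base = moles/0.2 × 1000 = 40.0 mL. At equivalence only the conjugate base is present: [A⁻] = 0.008/0.090 = 8.8889e-02 M. Kb = Kw/Ka = 5.88e-11; [OH⁻] = √(Kb × [A⁻]) = 2.2866e-06; pOH = 5.64; pH = 14 - pOH = 8.36.

V = 40.0 mL, pH = 8.36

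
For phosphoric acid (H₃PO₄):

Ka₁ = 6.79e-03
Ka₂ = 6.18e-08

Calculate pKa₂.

pKa₂ = -log(Ka₂) = -log(6.18e-08) = 7.21.

pK_{a2} = 7.21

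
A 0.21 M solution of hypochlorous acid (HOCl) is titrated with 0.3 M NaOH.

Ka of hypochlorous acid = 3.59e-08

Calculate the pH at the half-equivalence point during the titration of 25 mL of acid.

At half-equivalence [HA] = [A⁻], so Henderson-Hasselbalch gives pH = pKa = -log(3.59e-08) = 7.44.

pH = pKa = 7.44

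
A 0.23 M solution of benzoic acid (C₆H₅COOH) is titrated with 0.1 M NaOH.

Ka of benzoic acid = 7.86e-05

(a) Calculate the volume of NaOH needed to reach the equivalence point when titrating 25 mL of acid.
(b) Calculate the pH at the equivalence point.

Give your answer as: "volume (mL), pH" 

moles acid = 0.23 × 25/1000 = 0.00575 mol; V_base = moles/0.1 × 1000 = 57.5 mL. At equivalence only the conjugate base is present: [A⁻] = 0.00575/0.083 = 6.9697e-02 M. Kb = Kw/Ka = 1.27e-10; [OH⁻] = √(Kb × [A⁻]) = 2.9778e-06; pOH = 5.53; pH = 14 - pOH = 8.47.

V = 57.5 mL, pH = 8.47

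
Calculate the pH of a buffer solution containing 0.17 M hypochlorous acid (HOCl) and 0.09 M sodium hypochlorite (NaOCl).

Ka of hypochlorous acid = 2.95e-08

pKa = -log(2.95e-08) = 7.53. pH = pKa + log([A⁻]/[HA]) = 7.53 + log(0.09/0.17)

pH = 7.25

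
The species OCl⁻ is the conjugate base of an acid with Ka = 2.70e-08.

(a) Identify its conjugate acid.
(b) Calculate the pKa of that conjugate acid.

(a) The conjugate acid is formed by adding one H⁺ to OCl⁻, giving HOCl. (b) pKa = -log(Ka) = -log(2.70e-08) = 7.57.

Conjugate acid: HOCl; pK_a = 7.57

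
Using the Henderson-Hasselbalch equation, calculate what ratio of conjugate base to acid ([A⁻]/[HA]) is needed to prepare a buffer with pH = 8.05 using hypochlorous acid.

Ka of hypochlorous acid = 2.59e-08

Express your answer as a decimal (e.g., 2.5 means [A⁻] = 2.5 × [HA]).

pKa = -log(2.59e-08) = 7.5867. pH = pKa + log([A⁻]/[HA]), so log([A⁻]/[HA]) = pH − pKa = 8.05 − 7.5867 = 0.4633. [A⁻]/[HA] = 10^(0.4633) = 2.91

[A⁻]/[HA] = 2.91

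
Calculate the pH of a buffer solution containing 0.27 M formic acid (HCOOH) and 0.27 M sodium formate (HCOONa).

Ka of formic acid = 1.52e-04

pKa = -log(1.52e-04) = 3.82. pH = pKa + log([A⁻]/[HA]) = 3.82 + log(0.27/0.27)

pH = 3.82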